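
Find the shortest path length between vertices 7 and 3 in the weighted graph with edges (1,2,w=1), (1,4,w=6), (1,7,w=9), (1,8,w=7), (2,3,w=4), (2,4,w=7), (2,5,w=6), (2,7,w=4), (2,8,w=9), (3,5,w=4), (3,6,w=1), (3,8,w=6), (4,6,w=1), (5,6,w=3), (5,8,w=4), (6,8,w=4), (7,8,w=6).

Step 1: Build adjacency list with weights:
  1: 2(w=1), 4(w=6), 7(w=9), 8(w=7)
  2: 1(w=1), 3(w=4), 4(w=7), 5(w=6), 7(w=4), 8(w=9)
  3: 2(w=4), 5(w=4), 6(w=1), 8(w=6)
  4: 1(w=6), 2(w=7), 6(w=1)
  5: 2(w=6), 3(w=4), 6(w=3), 8(w=4)
  6: 3(w=1), 4(w=1), 5(w=3), 8(w=4)
  7: 1(w=9), 2(w=4), 8(w=6)
  8: 1(w=7), 2(w=9), 3(w=6), 5(w=4), 6(w=4), 7(w=6)

Step 2: Apply Dijkstra's algorithm from vertex 7:
  Visit vertex 7 (distance=0)
    Update dist[1] = 9
    Update dist[2] = 4
    Update dist[8] = 6
  Visit vertex 2 (distance=4)
    Update dist[1] = 5
    Update dist[3] = 8
    Update dist[4] = 11
    Update dist[5] = 10
  Visit vertex 1 (distance=5)
  Visit vertex 8 (distance=6)
    Update dist[6] = 10
  Visit vertex 3 (distance=8)
    Update dist[6] = 9

Step 3: Shortest path: 7 -> 2 -> 3
Total weight: 4 + 4 = 8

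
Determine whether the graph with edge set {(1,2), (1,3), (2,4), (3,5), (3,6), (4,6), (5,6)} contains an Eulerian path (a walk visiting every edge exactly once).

Step 1: Find the degree of each vertex:
  deg(1) = 2
  deg(2) = 2
  deg(3) = 3
  deg(4) = 2
  deg(5) = 2
  deg(6) = 3

Step 2: Count vertices with odd degree:
  Odd-degree vertices: 3, 6 (2 total)

Step 3: Apply Euler's theorem:
  - Eulerian circuit exists iff graph is connected and all vertices have even degree
  - Eulerian path exists iff graph is connected and has 0 or 2 odd-degree vertices

Graph is connected with exactly 2 odd-degree vertices (3, 6).
Eulerian path exists (starting and ending at the odd-degree vertices), but no Eulerian circuit.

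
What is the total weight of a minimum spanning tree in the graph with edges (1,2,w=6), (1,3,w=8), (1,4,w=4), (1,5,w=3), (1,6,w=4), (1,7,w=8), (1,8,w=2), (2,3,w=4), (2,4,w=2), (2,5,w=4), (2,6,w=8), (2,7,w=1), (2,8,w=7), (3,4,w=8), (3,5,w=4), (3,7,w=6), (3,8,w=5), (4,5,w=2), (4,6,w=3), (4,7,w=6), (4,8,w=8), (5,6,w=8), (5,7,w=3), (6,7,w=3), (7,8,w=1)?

Apply Kruskal's algorithm (sort edges by weight, add if no cycle):

Sorted edges by weight:
  (2,7) w=1
  (7,8) w=1
  (1,8) w=2
  (2,4) w=2
  (4,5) w=2
  (1,5) w=3
  (4,6) w=3
  (5,7) w=3
  (6,7) w=3
  (1,4) w=4
  (1,6) w=4
  (2,3) w=4
  (2,5) w=4
  (3,5) w=4
  (3,8) w=5
  (1,2) w=6
  (3,7) w=6
  (4,7) w=6
  (2,8) w=7
  (1,3) w=8
  (1,7) w=8
  (2,6) w=8
  (3,4) w=8
  (4,8) w=8
  (5,6) w=8

Add edge (2,7) w=1 -- no cycle. Running total: 1
Add edge (7,8) w=1 -- no cycle. Running total: 2
Add edge (1,8) w=2 -- no cycle. Running total: 4
Add edge (2,4) w=2 -- no cycle. Running total: 6
Add edge (4,5) w=2 -- no cycle. Running total: 8
Skip edge (1,5) w=3 -- would create cycle
Add edge (4,6) w=3 -- no cycle. Running total: 11
Skip edge (5,7) w=3 -- would create cycle
Skip edge (6,7) w=3 -- would create cycle
Skip edge (1,4) w=4 -- would create cycle
Skip edge (1,6) w=4 -- would create cycle
Add edge (2,3) w=4 -- no cycle. Running total: 15

MST edges: (2,7,w=1), (7,8,w=1), (1,8,w=2), (2,4,w=2), (4,5,w=2), (4,6,w=3), (2,3,w=4)
Total MST weight: 1 + 1 + 2 + 2 + 2 + 3 + 4 = 15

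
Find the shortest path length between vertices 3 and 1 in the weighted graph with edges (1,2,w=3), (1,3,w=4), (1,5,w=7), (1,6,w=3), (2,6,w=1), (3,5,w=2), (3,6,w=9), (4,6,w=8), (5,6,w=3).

Step 1: Build adjacency list with weights:
  1: 2(w=3), 3(w=4), 5(w=7), 6(w=3)
  2: 1(w=3), 6(w=1)
  3: 1(w=4), 5(w=2), 6(w=9)
  4: 6(w=8)
  5: 1(w=7), 3(w=2), 6(w=3)
  6: 1(w=3), 2(w=1), 3(w=9), 4(w=8), 5(w=3)

Step 2: Apply Dijkstra's algorithm from vertex 3:
  Visit vertex 3 (distance=0)
    Update dist[1] = 4
    Update dist[5] = 2
    Update dist[6] = 9
  Visit vertex 5 (distance=2)
    Update dist[6] = 5
  Visit vertex 1 (distance=4)
    Update dist[2] = 7

Step 3: Shortest path: 3 -> 1
Total weight: 4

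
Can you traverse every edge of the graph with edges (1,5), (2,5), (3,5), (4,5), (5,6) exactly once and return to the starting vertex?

Step 1: Find the degree of each vertex:
  deg(1) = 1
  deg(2) = 1
  deg(3) = 1
  deg(4) = 1
  deg(5) = 5
  deg(6) = 1

Step 2: Count vertices with odd degree:
  Odd-degree vertices: 1, 2, 3, 4, 5, 6 (6 total)

Step 3: Apply Euler's theorem:
  - Eulerian circuit exists iff graph is connected and all vertices have even degree
  - Eulerian path exists iff graph is connected and has 0 or 2 odd-degree vertices

Graph has 6 odd-degree vertices (need 0 or 2).
Neither Eulerian path nor Eulerian circuit exists.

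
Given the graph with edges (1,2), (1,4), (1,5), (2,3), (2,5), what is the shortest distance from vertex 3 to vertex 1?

Step 1: Build adjacency list:
  1: 2, 4, 5
  2: 1, 3, 5
  3: 2
  4: 1
  5: 1, 2

Step 2: BFS from vertex 3 to find shortest path to 1:
  vertex 2 reached at distance 1
  vertex 1 reached at distance 2

Step 3: Shortest path: 3 -> 2 -> 1
Path length: 2 edges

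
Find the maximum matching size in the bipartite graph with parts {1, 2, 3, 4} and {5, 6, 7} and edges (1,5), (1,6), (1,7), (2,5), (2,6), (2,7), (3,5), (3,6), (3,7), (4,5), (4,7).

Step 1: List the neighbors of each left vertex:
  1: 5, 6, 7
  2: 5, 6, 7
  3: 5, 6, 7
  4: 5, 7

Step 2: Greedily match left vertices, then look for augmenting paths:
  Match 1 -- 5
  Match 2 -- 6
  Match 3 -- 7
  No augmenting path remains.

Step 3: Verify this is maximum:
  Matching size 3 = min(|L|, |R|) = min(4, 3), which is an upper bound, so this matching is maximum.

Maximum matching: {(1,5), (2,6), (3,7)}
Size: 3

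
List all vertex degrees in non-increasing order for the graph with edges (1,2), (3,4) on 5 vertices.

Step 1: Count edges incident to each vertex:
  deg(1) = 1 (neighbors: 2)
  deg(2) = 1 (neighbors: 1)
  deg(3) = 1 (neighbors: 4)
  deg(4) = 1 (neighbors: 3)
  deg(5) = 0 (neighbors: none)

Step 2: Sort degrees in non-increasing order:
  Degrees: [1, 1, 1, 1, 0] -> sorted: [1, 1, 1, 1, 0]

Degree sequence: [1, 1, 1, 1, 0]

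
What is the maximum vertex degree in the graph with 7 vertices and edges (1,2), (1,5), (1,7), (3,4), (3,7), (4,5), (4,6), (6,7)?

Step 1: Count edges incident to each vertex:
  deg(1) = 3 (neighbors: 2, 5, 7)
  deg(2) = 1 (neighbors: 1)
  deg(3) = 2 (neighbors: 4, 7)
  deg(4) = 3 (neighbors: 3, 5, 6)
  deg(5) = 2 (neighbors: 1, 4)
  deg(6) = 2 (neighbors: 4, 7)
  deg(7) = 3 (neighbors: 1, 3, 6)

Step 2: Find maximum:
  max(3, 1, 2, 3, 2, 2, 3) = 3 (vertex 1)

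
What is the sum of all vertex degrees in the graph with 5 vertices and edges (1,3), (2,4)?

Step 1: Count edges incident to each vertex:
  deg(1) = 1 (neighbors: 3)
  deg(2) = 1 (neighbors: 4)
  deg(3) = 1 (neighbors: 1)
  deg(4) = 1 (neighbors: 2)
  deg(5) = 0 (neighbors: none)

Step 2: Sum all degrees:
  1 + 1 + 1 + 1 + 0 = 4

Verification: sum of degrees = 2 * |E| = 2 * 2 = 4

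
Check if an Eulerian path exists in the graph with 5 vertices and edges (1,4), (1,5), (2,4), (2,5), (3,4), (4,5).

Step 1: Find the degree of each vertex:
  deg(1) = 2
  deg(2) = 2
  deg(3) = 1
  deg(4) = 4
  deg(5) = 3

Step 2: Count vertices with odd degree:
  Odd-degree vertices: 3, 5 (2 total)

Step 3: Apply Euler's theorem:
  - Eulerian circuit exists iff graph is connected and all vertices have even degree
  - Eulerian path exists iff graph is connected and has 0 or 2 odd-degree vertices

Graph is connected with exactly 2 odd-degree vertices (3, 5).
Eulerian path exists (starting and ending at the odd-degree vertices), but no Eulerian circuit.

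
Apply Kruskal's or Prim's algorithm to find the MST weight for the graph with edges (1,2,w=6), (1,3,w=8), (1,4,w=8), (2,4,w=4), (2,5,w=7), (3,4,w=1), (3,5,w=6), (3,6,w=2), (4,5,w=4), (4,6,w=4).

Apply Kruskal's algorithm (sort edges by weight, add if no cycle):

Sorted edges by weight:
  (3,4) w=1
  (3,6) w=2
  (2,4) w=4
  (4,5) w=4
  (4,6) w=4
  (1,2) w=6
  (3,5) w=6
  (2,5) w=7
  (1,3) w=8
  (1,4) w=8

Add edge (3,4) w=1 -- no cycle. Running total: 1
Add edge (3,6) w=2 -- no cycle. Running total: 3
Add edge (2,4) w=4 -- no cycle. Running total: 7
Add edge (4,5) w=4 -- no cycle. Running total: 11
Skip edge (4,6) w=4 -- would create cycle
Add edge (1,2) w=6 -- no cycle. Running total: 17

MST edges: (3,4,w=1), (3,6,w=2), (2,4,w=4), (4,5,w=4), (1,2,w=6)
Total MST weight: 1 + 2 + 4 + 4 + 6 = 17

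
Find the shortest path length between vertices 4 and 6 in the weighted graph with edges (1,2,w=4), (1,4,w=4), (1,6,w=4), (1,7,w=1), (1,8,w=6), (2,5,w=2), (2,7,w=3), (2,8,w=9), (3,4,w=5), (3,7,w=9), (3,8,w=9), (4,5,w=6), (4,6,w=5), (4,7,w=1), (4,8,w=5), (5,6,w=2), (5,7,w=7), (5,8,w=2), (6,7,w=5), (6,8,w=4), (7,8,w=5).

Step 1: Build adjacency list with weights:
  1: 2(w=4), 4(w=4), 6(w=4), 7(w=1), 8(w=6)
  2: 1(w=4), 5(w=2), 7(w=3), 8(w=9)
  3: 4(w=5), 7(w=9), 8(w=9)
  4: 1(w=4), 3(w=5), 5(w=6), 6(w=5), 7(w=1), 8(w=5)
  5: 2(w=2), 4(w=6), 6(w=2), 7(w=7), 8(w=2)
  6: 1(w=4), 4(w=5), 5(w=2), 7(w=5), 8(w=4)
  7: 1(w=1), 2(w=3), 3(w=9), 4(w=1), 5(w=7), 6(w=5), 8(w=5)
  8: 1(w=6), 2(w=9), 3(w=9), 4(w=5), 5(w=2), 6(w=4), 7(w=5)

Step 2: Apply Dijkstra's algorithm from vertex 4:
  Visit vertex 4 (distance=0)
    Update dist[1] = 4
    Update dist[3] = 5
    Update dist[5] = 6
    Update dist[6] = 5
    Update dist[7] = 1
    Update dist[8] = 5
  Visit vertex 7 (distance=1)
    Update dist[1] = 2
    Update dist[2] = 4
  Visit vertex 1 (distance=2)
  Visit vertex 2 (distance=4)
  Visit vertex 3 (distance=5)
  Visit vertex 6 (distance=5)

Step 3: Shortest path: 4 -> 6
Total weight: 5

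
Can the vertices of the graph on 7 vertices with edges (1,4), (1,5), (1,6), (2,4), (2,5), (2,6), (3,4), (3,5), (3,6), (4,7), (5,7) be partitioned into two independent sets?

Step 1: Attempt 2-coloring using BFS:
  Start at vertex 1, assign color 0
  Color vertex 4 with color 1 (neighbor of 1)
  Color vertex 5 with color 1 (neighbor of 1)
  Color vertex 6 with color 1 (neighbor of 1)
  Color vertex 2 with color 0 (neighbor of 4)
  Color vertex 3 with color 0 (neighbor of 4)
  Color vertex 7 with color 0 (neighbor of 4)

Step 2: 2-coloring succeeded. No conflicts found.
  Set A (color 0): {1, 2, 3, 7}
  Set B (color 1): {4, 5, 6}

The graph is bipartite with partition {1, 2, 3, 7}, {4, 5, 6}.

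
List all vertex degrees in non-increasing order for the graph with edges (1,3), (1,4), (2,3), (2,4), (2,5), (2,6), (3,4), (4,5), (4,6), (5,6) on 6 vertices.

Step 1: Count edges incident to each vertex:
  deg(1) = 2 (neighbors: 3, 4)
  deg(2) = 4 (neighbors: 3, 4, 5, 6)
  deg(3) = 3 (neighbors: 1, 2, 4)
  deg(4) = 5 (neighbors: 1, 2, 3, 5, 6)
  deg(5) = 3 (neighbors: 2, 4, 6)
  deg(6) = 3 (neighbors: 2, 4, 5)

Step 2: Sort degrees in non-increasing order:
  Degrees: [2, 4, 3, 5, 3, 3] -> sorted: [5, 4, 3, 3, 3, 2]

Degree sequence: [5, 4, 3, 3, 3, 2]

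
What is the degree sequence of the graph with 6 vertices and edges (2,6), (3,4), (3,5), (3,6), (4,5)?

Step 1: Count edges incident to each vertex:
  deg(1) = 0 (neighbors: none)
  deg(2) = 1 (neighbors: 6)
  deg(3) = 3 (neighbors: 4, 5, 6)
  deg(4) = 2 (neighbors: 3, 5)
  deg(5) = 2 (neighbors: 3, 4)
  deg(6) = 2 (neighbors: 2, 3)

Step 2: Sort degrees in non-increasing order:
  Degrees: [0, 1, 3, 2, 2, 2] -> sorted: [3, 2, 2, 2, 1, 0]

Degree sequence: [3, 2, 2, 2, 1, 0]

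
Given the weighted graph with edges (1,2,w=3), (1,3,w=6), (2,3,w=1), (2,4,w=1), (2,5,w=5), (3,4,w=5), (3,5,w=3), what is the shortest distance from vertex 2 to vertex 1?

Step 1: Build adjacency list with weights:
  1: 2(w=3), 3(w=6)
  2: 1(w=3), 3(w=1), 4(w=1), 5(w=5)
  3: 1(w=6), 2(w=1), 4(w=5), 5(w=3)
  4: 2(w=1), 3(w=5)
  5: 2(w=5), 3(w=3)

Step 2: Apply Dijkstra's algorithm from vertex 2:
  Visit vertex 2 (distance=0)
    Update dist[1] = 3
    Update dist[3] = 1
    Update dist[4] = 1
    Update dist[5] = 5
  Visit vertex 3 (distance=1)
    Update dist[5] = 4
  Visit vertex 4 (distance=1)
  Visit vertex 1 (distance=3)

Step 3: Shortest path: 2 -> 1
Total weight: 3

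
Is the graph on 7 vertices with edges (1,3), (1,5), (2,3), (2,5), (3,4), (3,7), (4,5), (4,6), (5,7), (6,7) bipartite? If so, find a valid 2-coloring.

Step 1: Attempt 2-coloring using BFS:
  Start at vertex 1, assign color 0
  Color vertex 3 with color 1 (neighbor of 1)
  Color vertex 5 with color 1 (neighbor of 1)
  Color vertex 2 with color 0 (neighbor of 3)
  Color vertex 4 with color 0 (neighbor of 3)
  Color vertex 7 with color 0 (neighbor of 3)
  Color vertex 6 with color 1 (neighbor of 4)

Step 2: 2-coloring succeeded. No conflicts found.
  Set A (color 0): {1, 2, 4, 7}
  Set B (color 1): {3, 5, 6}

The graph is bipartite with partition {1, 2, 4, 7}, {3, 5, 6}.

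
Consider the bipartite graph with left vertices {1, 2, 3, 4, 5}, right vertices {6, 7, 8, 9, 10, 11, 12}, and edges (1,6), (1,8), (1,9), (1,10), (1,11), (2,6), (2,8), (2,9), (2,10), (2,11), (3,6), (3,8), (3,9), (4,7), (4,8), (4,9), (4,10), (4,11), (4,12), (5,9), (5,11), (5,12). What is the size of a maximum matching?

Step 1: List the neighbors of each left vertex:
  1: 6, 8, 9, 10, 11
  2: 6, 8, 9, 10, 11
  3: 6, 8, 9
  4: 7, 8, 9, 10, 11, 12
  5: 9, 11, 12

Step 2: Greedily match left vertices, then look for augmenting paths:
  Match 1 -- 6
  Match 2 -- 8
  Match 3 -- 9
  Match 4 -- 7
  Match 5 -- 11
  No augmenting path remains.

Step 3: Verify this is maximum:
  Matching size 5 = min(|L|, |R|) = min(5, 7), which is an upper bound, so this matching is maximum.

Maximum matching: {(1,6), (2,8), (3,9), (4,7), (5,11)}
Size: 5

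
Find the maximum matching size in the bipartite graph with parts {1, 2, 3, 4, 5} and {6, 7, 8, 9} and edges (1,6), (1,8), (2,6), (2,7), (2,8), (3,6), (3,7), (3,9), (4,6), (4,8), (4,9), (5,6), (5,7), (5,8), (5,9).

Step 1: List the neighbors of each left vertex:
  1: 6, 8
  2: 6, 7, 8
  3: 6, 7, 9
  4: 6, 8, 9
  5: 6, 7, 8, 9

Step 2: Greedily match left vertices, then look for augmenting paths:
  Match 1 -- 6
  Match 2 -- 7
  Match 3 -- 9
  Match 4 -- 8
  No augmenting path remains.

Step 3: Verify this is maximum:
  Matching size 4 = min(|L|, |R|) = min(5, 4), which is an upper bound, so this matching is maximum.

Maximum matching: {(1,6), (2,7), (3,9), (4,8)}
Size: 4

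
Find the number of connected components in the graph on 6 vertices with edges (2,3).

Step 1: Build adjacency list from edges:
  1: (none)
  2: 3
  3: 2
  4: (none)
  5: (none)
  6: (none)

Step 2: Run BFS/DFS from vertex 1:
  Visited: {1}
  Reached 1 of 6 vertices

Step 3: Only 1 of 6 vertices reached. Graph is disconnected.
Connected components: {1}, {2, 3}, {4}, {5}, {6}
Number of connected components: 5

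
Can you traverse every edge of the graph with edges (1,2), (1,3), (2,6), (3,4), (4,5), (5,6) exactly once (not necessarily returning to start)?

Step 1: Find the degree of each vertex:
  deg(1) = 2
  deg(2) = 2
  deg(3) = 2
  deg(4) = 2
  deg(5) = 2
  deg(6) = 2

Step 2: Count vertices with odd degree:
  All vertices have even degree (0 odd-degree vertices)

Step 3: Apply Euler's theorem:
  - Eulerian circuit exists iff graph is connected and all vertices have even degree
  - Eulerian path exists iff graph is connected and has 0 or 2 odd-degree vertices

Graph is connected with 0 odd-degree vertices.
Both Eulerian circuit and Eulerian path exist.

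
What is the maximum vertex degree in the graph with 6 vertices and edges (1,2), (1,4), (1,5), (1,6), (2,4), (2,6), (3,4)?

Step 1: Count edges incident to each vertex:
  deg(1) = 4 (neighbors: 2, 4, 5, 6)
  deg(2) = 3 (neighbors: 1, 4, 6)
  deg(3) = 1 (neighbors: 4)
  deg(4) = 3 (neighbors: 1, 2, 3)
  deg(5) = 1 (neighbors: 1)
  deg(6) = 2 (neighbors: 1, 2)

Step 2: Find maximum:
  max(4, 3, 1, 3, 1, 2) = 4 (vertex 1)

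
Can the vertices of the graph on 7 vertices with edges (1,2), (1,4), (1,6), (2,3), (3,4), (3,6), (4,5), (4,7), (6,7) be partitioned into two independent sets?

Step 1: Attempt 2-coloring using BFS:
  Start at vertex 1, assign color 0
  Color vertex 2 with color 1 (neighbor of 1)
  Color vertex 4 with color 1 (neighbor of 1)
  Color vertex 6 with color 1 (neighbor of 1)
  Color vertex 3 with color 0 (neighbor of 2)
  Color vertex 5 with color 0 (neighbor of 4)
  Color vertex 7 with color 0 (neighbor of 4)

Step 2: 2-coloring succeeded. No conflicts found.
  Set A (color 0): {1, 3, 5, 7}
  Set B (color 1): {2, 4, 6}

The graph is bipartite with partition {1, 3, 5, 7}, {2, 4, 6}.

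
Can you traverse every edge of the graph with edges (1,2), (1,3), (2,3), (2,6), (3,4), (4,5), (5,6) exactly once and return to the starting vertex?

Step 1: Find the degree of each vertex:
  deg(1) = 2
  deg(2) = 3
  deg(3) = 3
  deg(4) = 2
  deg(5) = 2
  deg(6) = 2

Step 2: Count vertices with odd degree:
  Odd-degree vertices: 2, 3 (2 total)

Step 3: Apply Euler's theorem:
  - Eulerian circuit exists iff graph is connected and all vertices have even degree
  - Eulerian path exists iff graph is connected and has 0 or 2 odd-degree vertices

Graph is connected with exactly 2 odd-degree vertices (2, 3).
Eulerian path exists (starting and ending at the odd-degree vertices), but no Eulerian circuit.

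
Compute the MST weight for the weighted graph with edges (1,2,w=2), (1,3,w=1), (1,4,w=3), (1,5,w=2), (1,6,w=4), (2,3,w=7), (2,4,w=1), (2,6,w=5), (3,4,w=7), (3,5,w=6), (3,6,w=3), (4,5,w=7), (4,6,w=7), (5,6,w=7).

Apply Kruskal's algorithm (sort edges by weight, add if no cycle):

Sorted edges by weight:
  (1,3) w=1
  (2,4) w=1
  (1,2) w=2
  (1,5) w=2
  (1,4) w=3
  (3,6) w=3
  (1,6) w=4
  (2,6) w=5
  (3,5) w=6
  (2,3) w=7
  (3,4) w=7
  (4,5) w=7
  (4,6) w=7
  (5,6) w=7

Add edge (1,3) w=1 -- no cycle. Running total: 1
Add edge (2,4) w=1 -- no cycle. Running total: 2
Add edge (1,2) w=2 -- no cycle. Running total: 4
Add edge (1,5) w=2 -- no cycle. Running total: 6
Skip edge (1,4) w=3 -- would create cycle
Add edge (3,6) w=3 -- no cycle. Running total: 9

MST edges: (1,3,w=1), (2,4,w=1), (1,2,w=2), (1,5,w=2), (3,6,w=3)
Total MST weight: 1 + 1 + 2 + 2 + 3 = 9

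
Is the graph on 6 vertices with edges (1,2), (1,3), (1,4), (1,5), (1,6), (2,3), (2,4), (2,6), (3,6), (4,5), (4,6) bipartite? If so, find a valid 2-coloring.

Step 1: Attempt 2-coloring using BFS:
  Start at vertex 1, assign color 0
  Color vertex 2 with color 1 (neighbor of 1)
  Color vertex 3 with color 1 (neighbor of 1)
  Color vertex 4 with color 1 (neighbor of 1)
  Color vertex 5 with color 1 (neighbor of 1)
  Color vertex 6 with color 1 (neighbor of 1)

Step 2: Conflict found! Vertices 2 and 3 are adjacent but have the same color.
This means the graph contains an odd cycle.

The graph is NOT bipartite.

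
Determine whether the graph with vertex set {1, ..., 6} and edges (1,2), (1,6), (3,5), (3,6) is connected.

Step 1: Build adjacency list from edges:
  1: 2, 6
  2: 1
  3: 5, 6
  4: (none)
  5: 3
  6: 1, 3

Step 2: Run BFS/DFS from vertex 1:
  Visited: {1, 2, 6, 3, 5}
  Reached 5 of 6 vertices

Step 3: Only 5 of 6 vertices reached. Graph is disconnected.
Connected components: {1, 2, 3, 5, 6}, {4}
Answer: No, the graph is not connected (2 components).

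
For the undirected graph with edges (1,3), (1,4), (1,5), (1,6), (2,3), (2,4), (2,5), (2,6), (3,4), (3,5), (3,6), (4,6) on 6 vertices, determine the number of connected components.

Step 1: Build adjacency list from edges:
  1: 3, 4, 5, 6
  2: 3, 4, 5, 6
  3: 1, 2, 4, 5, 6
  4: 1, 2, 3, 6
  5: 1, 2, 3
  6: 1, 2, 3, 4

Step 2: Run BFS/DFS from vertex 1:
  Visited: {1, 3, 4, 5, 6, 2}
  Reached 6 of 6 vertices

Step 3: All 6 vertices reached from vertex 1, so the graph is connected.
Number of connected components: 1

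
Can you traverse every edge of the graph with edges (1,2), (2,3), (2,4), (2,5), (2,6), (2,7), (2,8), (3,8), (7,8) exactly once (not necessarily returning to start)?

Step 1: Find the degree of each vertex:
  deg(1) = 1
  deg(2) = 7
  deg(3) = 2
  deg(4) = 1
  deg(5) = 1
  deg(6) = 1
  deg(7) = 2
  deg(8) = 3

Step 2: Count vertices with odd degree:
  Odd-degree vertices: 1, 2, 4, 5, 6, 8 (6 total)

Step 3: Apply Euler's theorem:
  - Eulerian circuit exists iff graph is connected and all vertices have even degree
  - Eulerian path exists iff graph is connected and has 0 or 2 odd-degree vertices

Graph has 6 odd-degree vertices (need 0 or 2).
Neither Eulerian path nor Eulerian circuit exists.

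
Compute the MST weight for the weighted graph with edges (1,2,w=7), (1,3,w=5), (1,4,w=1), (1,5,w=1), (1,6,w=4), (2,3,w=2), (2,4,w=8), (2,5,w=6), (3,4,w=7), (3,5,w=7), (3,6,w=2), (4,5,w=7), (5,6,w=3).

Apply Kruskal's algorithm (sort edges by weight, add if no cycle):

Sorted edges by weight:
  (1,4) w=1
  (1,5) w=1
  (2,3) w=2
  (3,6) w=2
  (5,6) w=3
  (1,6) w=4
  (1,3) w=5
  (2,5) w=6
  (1,2) w=7
  (3,4) w=7
  (3,5) w=7
  (4,5) w=7
  (2,4) w=8

Add edge (1,4) w=1 -- no cycle. Running total: 1
Add edge (1,5) w=1 -- no cycle. Running total: 2
Add edge (2,3) w=2 -- no cycle. Running total: 4
Add edge (3,6) w=2 -- no cycle. Running total: 6
Add edge (5,6) w=3 -- no cycle. Running total: 9

MST edges: (1,4,w=1), (1,5,w=1), (2,3,w=2), (3,6,w=2), (5,6,w=3)
Total MST weight: 1 + 1 + 2 + 2 + 3 = 9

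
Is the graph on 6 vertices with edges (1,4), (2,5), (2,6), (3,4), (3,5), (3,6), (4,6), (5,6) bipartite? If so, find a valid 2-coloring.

Step 1: Attempt 2-coloring using BFS:
  Start at vertex 1, assign color 0
  Color vertex 4 with color 1 (neighbor of 1)
  Color vertex 3 with color 0 (neighbor of 4)
  Color vertex 6 with color 0 (neighbor of 4)
  Color vertex 5 with color 1 (neighbor of 3)

Step 2: Conflict found! Vertices 3 and 6 are adjacent but have the same color.
This means the graph contains an odd cycle.

The graph is NOT bipartite.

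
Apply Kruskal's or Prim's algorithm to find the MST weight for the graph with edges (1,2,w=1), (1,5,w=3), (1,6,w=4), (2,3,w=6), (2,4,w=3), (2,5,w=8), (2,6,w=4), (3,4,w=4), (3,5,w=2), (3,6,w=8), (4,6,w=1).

Apply Kruskal's algorithm (sort edges by weight, add if no cycle):

Sorted edges by weight:
  (1,2) w=1
  (4,6) w=1
  (3,5) w=2
  (1,5) w=3
  (2,4) w=3
  (1,6) w=4
  (2,6) w=4
  (3,4) w=4
  (2,3) w=6
  (2,5) w=8
  (3,6) w=8

Add edge (1,2) w=1 -- no cycle. Running total: 1
Add edge (4,6) w=1 -- no cycle. Running total: 2
Add edge (3,5) w=2 -- no cycle. Running total: 4
Add edge (1,5) w=3 -- no cycle. Running total: 7
Add edge (2,4) w=3 -- no cycle. Running total: 10

MST edges: (1,2,w=1), (4,6,w=1), (3,5,w=2), (1,5,w=3), (2,4,w=3)
Total MST weight: 1 + 1 + 2 + 3 + 3 = 10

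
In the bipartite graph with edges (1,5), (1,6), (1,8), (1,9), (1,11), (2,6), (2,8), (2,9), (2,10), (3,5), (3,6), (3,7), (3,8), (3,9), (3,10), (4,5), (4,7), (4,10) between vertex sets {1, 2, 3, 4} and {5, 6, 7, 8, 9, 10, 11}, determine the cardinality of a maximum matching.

Step 1: List the neighbors of each left vertex:
  1: 5, 6, 8, 9, 11
  2: 6, 8, 9, 10
  3: 5, 6, 7, 8, 9, 10
  4: 5, 7, 10

Step 2: Greedily match left vertices, then look for augmenting paths:
  Match 1 -- 5
  Match 2 -- 6
  Match 3 -- 7
  Match 4 -- 10
  No augmenting path remains.

Step 3: Verify this is maximum:
  Matching size 4 = min(|L|, |R|) = min(4, 7), which is an upper bound, so this matching is maximum.

Maximum matching: {(1,5), (2,6), (3,7), (4,10)}
Size: 4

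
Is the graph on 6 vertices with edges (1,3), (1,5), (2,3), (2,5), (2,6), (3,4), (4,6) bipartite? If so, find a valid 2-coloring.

Step 1: Attempt 2-coloring using BFS:
  Start at vertex 1, assign color 0
  Color vertex 3 with color 1 (neighbor of 1)
  Color vertex 5 with color 1 (neighbor of 1)
  Color vertex 2 with color 0 (neighbor of 3)
  Color vertex 4 with color 0 (neighbor of 3)
  Color vertex 6 with color 1 (neighbor of 2)

Step 2: 2-coloring succeeded. No conflicts found.
  Set A (color 0): {1, 2, 4}
  Set B (color 1): {3, 5, 6}

The graph is bipartite with partition {1, 2, 4}, {3, 5, 6}.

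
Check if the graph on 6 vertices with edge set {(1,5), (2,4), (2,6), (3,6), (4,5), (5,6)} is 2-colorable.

Step 1: Attempt 2-coloring using BFS:
  Start at vertex 1, assign color 0
  Color vertex 5 with color 1 (neighbor of 1)
  Color vertex 4 with color 0 (neighbor of 5)
  Color vertex 6 with color 0 (neighbor of 5)
  Color vertex 2 with color 1 (neighbor of 4)
  Color vertex 3 with color 1 (neighbor of 6)

Step 2: 2-coloring succeeded. No conflicts found.
  Set A (color 0): {1, 4, 6}
  Set B (color 1): {2, 3, 5}

The graph is bipartite with partition {1, 4, 6}, {2, 3, 5}.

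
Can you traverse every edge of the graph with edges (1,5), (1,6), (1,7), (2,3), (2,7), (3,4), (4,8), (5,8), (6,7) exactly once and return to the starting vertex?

Step 1: Find the degree of each vertex:
  deg(1) = 3
  deg(2) = 2
  deg(3) = 2
  deg(4) = 2
  deg(5) = 2
  deg(6) = 2
  deg(7) = 3
  deg(8) = 2

Step 2: Count vertices with odd degree:
  Odd-degree vertices: 1, 7 (2 total)

Step 3: Apply Euler's theorem:
  - Eulerian circuit exists iff graph is connected and all vertices have even degree
  - Eulerian path exists iff graph is connected and has 0 or 2 odd-degree vertices

Graph is connected with exactly 2 odd-degree vertices (1, 7).
Eulerian path exists (starting and ending at the odd-degree vertices), but no Eulerian circuit.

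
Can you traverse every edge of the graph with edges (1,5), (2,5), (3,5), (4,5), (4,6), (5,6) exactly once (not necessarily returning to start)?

Step 1: Find the degree of each vertex:
  deg(1) = 1
  deg(2) = 1
  deg(3) = 1
  deg(4) = 2
  deg(5) = 5
  deg(6) = 2

Step 2: Count vertices with odd degree:
  Odd-degree vertices: 1, 2, 3, 5 (4 total)

Step 3: Apply Euler's theorem:
  - Eulerian circuit exists iff graph is connected and all vertices have even degree
  - Eulerian path exists iff graph is connected and has 0 or 2 odd-degree vertices

Graph has 4 odd-degree vertices (need 0 or 2).
Neither Eulerian path nor Eulerian circuit exists.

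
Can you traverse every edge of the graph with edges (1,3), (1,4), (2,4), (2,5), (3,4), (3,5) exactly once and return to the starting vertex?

Step 1: Find the degree of each vertex:
  deg(1) = 2
  deg(2) = 2
  deg(3) = 3
  deg(4) = 3
  deg(5) = 2

Step 2: Count vertices with odd degree:
  Odd-degree vertices: 3, 4 (2 total)

Step 3: Apply Euler's theorem:
  - Eulerian circuit exists iff graph is connected and all vertices have even degree
  - Eulerian path exists iff graph is connected and has 0 or 2 odd-degree vertices

Graph is connected with exactly 2 odd-degree vertices (3, 4).
Eulerian path exists (starting and ending at the odd-degree vertices), but no Eulerian circuit.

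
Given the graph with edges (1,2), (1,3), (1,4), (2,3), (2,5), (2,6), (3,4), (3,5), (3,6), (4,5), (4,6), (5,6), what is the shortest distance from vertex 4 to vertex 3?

Step 1: Build adjacency list:
  1: 2, 3, 4
  2: 1, 3, 5, 6
  3: 1, 2, 4, 5, 6
  4: 1, 3, 5, 6
  5: 2, 3, 4, 6
  6: 2, 3, 4, 5

Step 2: BFS from vertex 4 to find shortest path to 3:
  vertex 1 reached at distance 1
  vertex 3 reached at distance 1

Step 3: Shortest path: 4 -> 3
Path length: 1 edge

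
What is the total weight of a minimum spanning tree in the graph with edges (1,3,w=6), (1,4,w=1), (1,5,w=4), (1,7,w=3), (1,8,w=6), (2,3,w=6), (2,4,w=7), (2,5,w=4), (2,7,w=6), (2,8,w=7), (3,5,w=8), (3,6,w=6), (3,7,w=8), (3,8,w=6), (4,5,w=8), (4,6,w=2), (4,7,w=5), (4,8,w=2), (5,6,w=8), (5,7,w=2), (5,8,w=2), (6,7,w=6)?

Apply Kruskal's algorithm (sort edges by weight, add if no cycle):

Sorted edges by weight:
  (1,4) w=1
  (4,6) w=2
  (4,8) w=2
  (5,7) w=2
  (5,8) w=2
  (1,7) w=3
  (1,5) w=4
  (2,5) w=4
  (4,7) w=5
  (1,3) w=6
  (1,8) w=6
  (2,3) w=6
  (2,7) w=6
  (3,8) w=6
  (3,6) w=6
  (6,7) w=6
  (2,8) w=7
  (2,4) w=7
  (3,7) w=8
  (3,5) w=8
  (4,5) w=8
  (5,6) w=8

Add edge (1,4) w=1 -- no cycle. Running total: 1
Add edge (4,6) w=2 -- no cycle. Running total: 3
Add edge (4,8) w=2 -- no cycle. Running total: 5
Add edge (5,7) w=2 -- no cycle. Running total: 7
Add edge (5,8) w=2 -- no cycle. Running total: 9
Skip edge (1,7) w=3 -- would create cycle
Skip edge (1,5) w=4 -- would create cycle
Add edge (2,5) w=4 -- no cycle. Running total: 13
Skip edge (4,7) w=5 -- would create cycle
Add edge (1,3) w=6 -- no cycle. Running total: 19

MST edges: (1,4,w=1), (4,6,w=2), (4,8,w=2), (5,7,w=2), (5,8,w=2), (2,5,w=4), (1,3,w=6)
Total MST weight: 1 + 2 + 2 + 2 + 2 + 4 + 6 = 19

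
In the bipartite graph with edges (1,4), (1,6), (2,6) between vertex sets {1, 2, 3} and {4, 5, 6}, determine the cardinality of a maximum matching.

Step 1: List the neighbors of each left vertex:
  1: 4, 6
  2: 6
  3: (none)

Step 2: Greedily match left vertices, then look for augmenting paths:
  Match 1 -- 4
  Match 2 -- 6
  No augmenting path remains.

Step 3: Verify this is maximum:
  Matching has size 2. The vertex set {1, 2} covers every edge and has size 2; any matching has at most one edge per cover vertex, so 2 is maximum (König's theorem).

Maximum matching: {(1,4), (2,6)}
Size: 2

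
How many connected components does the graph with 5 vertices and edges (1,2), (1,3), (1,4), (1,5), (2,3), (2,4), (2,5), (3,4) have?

Step 1: Build adjacency list from edges:
  1: 2, 3, 4, 5
  2: 1, 3, 4, 5
  3: 1, 2, 4
  4: 1, 2, 3
  5: 1, 2

Step 2: Run BFS/DFS from vertex 1:
  Visited: {1, 2, 3, 4, 5}
  Reached 5 of 5 vertices

Step 3: All 5 vertices reached from vertex 1, so the graph is connected.
Number of connected components: 1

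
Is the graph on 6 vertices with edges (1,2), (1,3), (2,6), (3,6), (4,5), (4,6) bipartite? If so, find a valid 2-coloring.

Step 1: Attempt 2-coloring using BFS:
  Start at vertex 1, assign color 0
  Color vertex 2 with color 1 (neighbor of 1)
  Color vertex 3 with color 1 (neighbor of 1)
  Color vertex 6 with color 0 (neighbor of 2)
  Color vertex 4 with color 1 (neighbor of 6)
  Color vertex 5 with color 0 (neighbor of 4)

Step 2: 2-coloring succeeded. No conflicts found.
  Set A (color 0): {1, 5, 6}
  Set B (color 1): {2, 3, 4}

The graph is bipartite with partition {1, 5, 6}, {2, 3, 4}.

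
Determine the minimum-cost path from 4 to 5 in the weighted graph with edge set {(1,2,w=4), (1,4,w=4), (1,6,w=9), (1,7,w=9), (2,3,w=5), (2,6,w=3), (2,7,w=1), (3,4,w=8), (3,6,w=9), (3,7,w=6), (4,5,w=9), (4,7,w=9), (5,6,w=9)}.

Step 1: Build adjacency list with weights:
  1: 2(w=4), 4(w=4), 6(w=9), 7(w=9)
  2: 1(w=4), 3(w=5), 6(w=3), 7(w=1)
  3: 2(w=5), 4(w=8), 6(w=9), 7(w=6)
  4: 1(w=4), 3(w=8), 5(w=9), 7(w=9)
  5: 4(w=9), 6(w=9)
  6: 1(w=9), 2(w=3), 3(w=9), 5(w=9)
  7: 1(w=9), 2(w=1), 3(w=6), 4(w=9)

Step 2: Apply Dijkstra's algorithm from vertex 4:
  Visit vertex 4 (distance=0)
    Update dist[1] = 4
    Update dist[3] = 8
    Update dist[5] = 9
    Update dist[7] = 9
  Visit vertex 1 (distance=4)
    Update dist[2] = 8
    Update dist[6] = 13
  Visit vertex 2 (distance=8)
    Update dist[6] = 11
  Visit vertex 3 (distance=8)
  Visit vertex 5 (distance=9)

Step 3: Shortest path: 4 -> 5
Total weight: 9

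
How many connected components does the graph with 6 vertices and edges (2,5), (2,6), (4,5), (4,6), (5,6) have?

Step 1: Build adjacency list from edges:
  1: (none)
  2: 5, 6
  3: (none)
  4: 5, 6
  5: 2, 4, 6
  6: 2, 4, 5

Step 2: Run BFS/DFS from vertex 1:
  Visited: {1}
  Reached 1 of 6 vertices

Step 3: Only 1 of 6 vertices reached. Graph is disconnected.
Connected components: {1}, {2, 4, 5, 6}, {3}
Number of connected components: 3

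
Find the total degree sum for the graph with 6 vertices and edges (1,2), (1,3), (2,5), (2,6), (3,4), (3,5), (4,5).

Step 1: Count edges incident to each vertex:
  deg(1) = 2 (neighbors: 2, 3)
  deg(2) = 3 (neighbors: 1, 5, 6)
  deg(3) = 3 (neighbors: 1, 4, 5)
  deg(4) = 2 (neighbors: 3, 5)
  deg(5) = 3 (neighbors: 2, 3, 4)
  deg(6) = 1 (neighbors: 2)

Step 2: Sum all degrees:
  2 + 3 + 3 + 2 + 3 + 1 = 14

Verification: sum of degrees = 2 * |E| = 2 * 7 = 14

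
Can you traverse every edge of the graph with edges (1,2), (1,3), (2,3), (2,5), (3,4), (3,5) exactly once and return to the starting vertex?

Step 1: Find the degree of each vertex:
  deg(1) = 2
  deg(2) = 3
  deg(3) = 4
  deg(4) = 1
  deg(5) = 2

Step 2: Count vertices with odd degree:
  Odd-degree vertices: 2, 4 (2 total)

Step 3: Apply Euler's theorem:
  - Eulerian circuit exists iff graph is connected and all vertices have even degree
  - Eulerian path exists iff graph is connected and has 0 or 2 odd-degree vertices

Graph is connected with exactly 2 odd-degree vertices (2, 4).
Eulerian path exists (starting and ending at the odd-degree vertices), but no Eulerian circuit.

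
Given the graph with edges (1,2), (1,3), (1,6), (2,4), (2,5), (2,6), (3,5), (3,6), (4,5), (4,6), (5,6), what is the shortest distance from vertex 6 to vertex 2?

Step 1: Build adjacency list:
  1: 2, 3, 6
  2: 1, 4, 5, 6
  3: 1, 5, 6
  4: 2, 5, 6
  5: 2, 3, 4, 6
  6: 1, 2, 3, 4, 5

Step 2: BFS from vertex 6 to find shortest path to 2:
  vertex 1 reached at distance 1
  vertex 2 reached at distance 1

Step 3: Shortest path: 6 -> 2
Path length: 1 edge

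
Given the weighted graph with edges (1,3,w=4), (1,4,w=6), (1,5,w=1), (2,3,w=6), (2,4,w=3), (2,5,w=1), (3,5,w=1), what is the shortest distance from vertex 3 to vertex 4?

Step 1: Build adjacency list with weights:
  1: 3(w=4), 4(w=6), 5(w=1)
  2: 3(w=6), 4(w=3), 5(w=1)
  3: 1(w=4), 2(w=6), 5(w=1)
  4: 1(w=6), 2(w=3)
  5: 1(w=1), 2(w=1), 3(w=1)

Step 2: Apply Dijkstra's algorithm from vertex 3:
  Visit vertex 3 (distance=0)
    Update dist[1] = 4
    Update dist[2] = 6
    Update dist[5] = 1
  Visit vertex 5 (distance=1)
    Update dist[1] = 2
    Update dist[2] = 2
  Visit vertex 1 (distance=2)
    Update dist[4] = 8
  Visit vertex 2 (distance=2)
    Update dist[4] = 5
  Visit vertex 4 (distance=5)

Step 3: Shortest path: 3 -> 5 -> 2 -> 4
Total weight: 1 + 1 + 3 = 5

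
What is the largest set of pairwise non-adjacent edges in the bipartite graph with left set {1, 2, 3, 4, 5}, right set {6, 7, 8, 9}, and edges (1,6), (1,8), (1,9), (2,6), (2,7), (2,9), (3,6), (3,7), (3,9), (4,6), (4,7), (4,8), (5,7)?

Step 1: List the neighbors of each left vertex:
  1: 6, 8, 9
  2: 6, 7, 9
  3: 6, 7, 9
  4: 6, 7, 8
  5: 7

Step 2: Greedily match left vertices, then look for augmenting paths:
  Match 1 -- 6
  Match 2 -- 7
  Match 3 -- 9
  Match 4 -- 8
  No augmenting path remains.

Step 3: Verify this is maximum:
  Matching size 4 = min(|L|, |R|) = min(5, 4), which is an upper bound, so this matching is maximum.

Maximum matching: {(1,6), (2,7), (3,9), (4,8)}
Size: 4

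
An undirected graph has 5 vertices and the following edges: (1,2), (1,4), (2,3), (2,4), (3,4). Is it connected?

Step 1: Build adjacency list from edges:
  1: 2, 4
  2: 1, 3, 4
  3: 2, 4
  4: 1, 2, 3
  5: (none)

Step 2: Run BFS/DFS from vertex 1:
  Visited: {1, 2, 4, 3}
  Reached 4 of 5 vertices

Step 3: Only 4 of 5 vertices reached. Graph is disconnected.
Connected components: {1, 2, 3, 4}, {5}
Answer: No, the graph is not connected (2 components).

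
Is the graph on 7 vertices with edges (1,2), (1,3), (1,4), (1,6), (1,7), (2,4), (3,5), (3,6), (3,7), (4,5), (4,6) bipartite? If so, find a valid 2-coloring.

Step 1: Attempt 2-coloring using BFS:
  Start at vertex 1, assign color 0
  Color vertex 2 with color 1 (neighbor of 1)
  Color vertex 3 with color 1 (neighbor of 1)
  Color vertex 4 with color 1 (neighbor of 1)
  Color vertex 6 with color 1 (neighbor of 1)
  Color vertex 7 with color 1 (neighbor of 1)

Step 2: Conflict found! Vertices 2 and 4 are adjacent but have the same color.
This means the graph contains an odd cycle.

The graph is NOT bipartite.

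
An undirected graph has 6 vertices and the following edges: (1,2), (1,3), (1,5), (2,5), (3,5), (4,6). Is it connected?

Step 1: Build adjacency list from edges:
  1: 2, 3, 5
  2: 1, 5
  3: 1, 5
  4: 6
  5: 1, 2, 3
  6: 4

Step 2: Run BFS/DFS from vertex 1:
  Visited: {1, 2, 3, 5}
  Reached 4 of 6 vertices

Step 3: Only 4 of 6 vertices reached. Graph is disconnected.
Connected components: {1, 2, 3, 5}, {4, 6}
Answer: No, the graph is not connected (2 components).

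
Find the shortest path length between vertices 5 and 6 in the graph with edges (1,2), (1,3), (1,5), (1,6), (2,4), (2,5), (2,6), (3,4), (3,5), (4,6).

Step 1: Build adjacency list:
  1: 2, 3, 5, 6
  2: 1, 4, 5, 6
  3: 1, 4, 5
  4: 2, 3, 6
  5: 1, 2, 3
  6: 1, 2, 4

Step 2: BFS from vertex 5 to find shortest path to 6:
  vertex 1 reached at distance 1
  vertex 2 reached at distance 1
  vertex 3 reached at distance 1
  vertex 6 reached at distance 2

Step 3: Shortest path: 5 -> 1 -> 6
Path length: 2 edges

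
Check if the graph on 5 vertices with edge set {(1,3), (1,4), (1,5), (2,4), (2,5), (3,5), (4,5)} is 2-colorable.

Step 1: Attempt 2-coloring using BFS:
  Start at vertex 1, assign color 0
  Color vertex 3 with color 1 (neighbor of 1)
  Color vertex 4 with color 1 (neighbor of 1)
  Color vertex 5 with color 1 (neighbor of 1)

Step 2: Conflict found! Vertices 3 and 5 are adjacent but have the same color.
This means the graph contains an odd cycle.

The graph is NOT bipartite.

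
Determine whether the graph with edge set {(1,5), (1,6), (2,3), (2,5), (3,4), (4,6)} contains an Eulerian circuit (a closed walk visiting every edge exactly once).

Step 1: Find the degree of each vertex:
  deg(1) = 2
  deg(2) = 2
  deg(3) = 2
  deg(4) = 2
  deg(5) = 2
  deg(6) = 2

Step 2: Count vertices with odd degree:
  All vertices have even degree (0 odd-degree vertices)

Step 3: Apply Euler's theorem:
  - Eulerian circuit exists iff graph is connected and all vertices have even degree
  - Eulerian path exists iff graph is connected and has 0 or 2 odd-degree vertices

Graph is connected with 0 odd-degree vertices.
Both Eulerian circuit and Eulerian path exist.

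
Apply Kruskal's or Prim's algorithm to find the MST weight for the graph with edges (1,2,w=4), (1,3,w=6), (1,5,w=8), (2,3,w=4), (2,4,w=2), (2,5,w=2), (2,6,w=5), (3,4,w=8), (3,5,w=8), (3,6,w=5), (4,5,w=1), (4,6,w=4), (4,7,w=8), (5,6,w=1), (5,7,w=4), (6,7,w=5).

Apply Kruskal's algorithm (sort edges by weight, add if no cycle):

Sorted edges by weight:
  (4,5) w=1
  (5,6) w=1
  (2,4) w=2
  (2,5) w=2
  (1,2) w=4
  (2,3) w=4
  (4,6) w=4
  (5,7) w=4
  (2,6) w=5
  (3,6) w=5
  (6,7) w=5
  (1,3) w=6
  (1,5) w=8
  (3,4) w=8
  (3,5) w=8
  (4,7) w=8

Add edge (4,5) w=1 -- no cycle. Running total: 1
Add edge (5,6) w=1 -- no cycle. Running total: 2
Add edge (2,4) w=2 -- no cycle. Running total: 4
Skip edge (2,5) w=2 -- would create cycle
Add edge (1,2) w=4 -- no cycle. Running total: 8
Add edge (2,3) w=4 -- no cycle. Running total: 12
Skip edge (4,6) w=4 -- would create cycle
Add edge (5,7) w=4 -- no cycle. Running total: 16

MST edges: (4,5,w=1), (5,6,w=1), (2,4,w=2), (1,2,w=4), (2,3,w=4), (5,7,w=4)
Total MST weight: 1 + 1 + 2 + 4 + 4 + 4 = 16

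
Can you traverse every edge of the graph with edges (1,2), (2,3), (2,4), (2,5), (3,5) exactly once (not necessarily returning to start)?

Step 1: Find the degree of each vertex:
  deg(1) = 1
  deg(2) = 4
  deg(3) = 2
  deg(4) = 1
  deg(5) = 2

Step 2: Count vertices with odd degree:
  Odd-degree vertices: 1, 4 (2 total)

Step 3: Apply Euler's theorem:
  - Eulerian circuit exists iff graph is connected and all vertices have even degree
  - Eulerian path exists iff graph is connected and has 0 or 2 odd-degree vertices

Graph is connected with exactly 2 odd-degree vertices (1, 4).
Eulerian path exists (starting and ending at the odd-degree vertices), but no Eulerian circuit.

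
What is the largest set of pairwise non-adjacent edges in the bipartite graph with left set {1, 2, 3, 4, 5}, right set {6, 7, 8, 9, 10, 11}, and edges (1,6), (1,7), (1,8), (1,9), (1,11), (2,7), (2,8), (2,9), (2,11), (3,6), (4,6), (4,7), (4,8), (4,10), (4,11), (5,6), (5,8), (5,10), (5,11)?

Step 1: List the neighbors of each left vertex:
  1: 6, 7, 8, 9, 11
  2: 7, 8, 9, 11
  3: 6
  4: 6, 7, 8, 10, 11
  5: 6, 8, 10, 11

Step 2: Greedily match left vertices, then look for augmenting paths:
  Match 1 -- 9
  Match 2 -- 7
  Match 3 -- 6
  Match 4 -- 8
  Match 5 -- 10
  No augmenting path remains.

Step 3: Verify this is maximum:
  Matching size 5 = min(|L|, |R|) = min(5, 6), which is an upper bound, so this matching is maximum.

Maximum matching: {(1,9), (2,7), (3,6), (4,8), (5,10)}
Size: 5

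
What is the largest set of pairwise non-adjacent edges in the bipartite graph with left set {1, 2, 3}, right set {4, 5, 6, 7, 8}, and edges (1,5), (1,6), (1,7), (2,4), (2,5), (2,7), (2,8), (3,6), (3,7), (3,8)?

Step 1: List the neighbors of each left vertex:
  1: 5, 6, 7
  2: 4, 5, 7, 8
  3: 6, 7, 8

Step 2: Greedily match left vertices, then look for augmenting paths:
  Match 1 -- 5
  Match 2 -- 4
  Match 3 -- 6
  No augmenting path remains.

Step 3: Verify this is maximum:
  Matching size 3 = min(|L|, |R|) = min(3, 5), which is an upper bound, so this matching is maximum.

Maximum matching: {(1,5), (2,4), (3,6)}
Size: 3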